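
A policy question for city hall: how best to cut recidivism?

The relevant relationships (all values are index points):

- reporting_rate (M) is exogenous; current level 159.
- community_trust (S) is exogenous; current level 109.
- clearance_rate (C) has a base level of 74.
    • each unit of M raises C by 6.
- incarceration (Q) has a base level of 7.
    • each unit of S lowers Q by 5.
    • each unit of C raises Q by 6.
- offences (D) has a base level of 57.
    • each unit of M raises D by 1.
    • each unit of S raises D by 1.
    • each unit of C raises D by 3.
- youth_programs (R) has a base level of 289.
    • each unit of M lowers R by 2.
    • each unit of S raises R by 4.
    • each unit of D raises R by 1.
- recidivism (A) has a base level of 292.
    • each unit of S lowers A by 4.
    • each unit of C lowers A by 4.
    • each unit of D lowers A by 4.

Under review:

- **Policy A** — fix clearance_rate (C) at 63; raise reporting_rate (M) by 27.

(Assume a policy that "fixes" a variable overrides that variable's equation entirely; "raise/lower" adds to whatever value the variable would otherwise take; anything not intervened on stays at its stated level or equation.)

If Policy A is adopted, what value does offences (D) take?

Policy A (C := 63, M + 27):
  M = 159 + 27 = 186
  S = 109
  C = 63
  D = 57 + 186 + 109 + 3·63 = 541

541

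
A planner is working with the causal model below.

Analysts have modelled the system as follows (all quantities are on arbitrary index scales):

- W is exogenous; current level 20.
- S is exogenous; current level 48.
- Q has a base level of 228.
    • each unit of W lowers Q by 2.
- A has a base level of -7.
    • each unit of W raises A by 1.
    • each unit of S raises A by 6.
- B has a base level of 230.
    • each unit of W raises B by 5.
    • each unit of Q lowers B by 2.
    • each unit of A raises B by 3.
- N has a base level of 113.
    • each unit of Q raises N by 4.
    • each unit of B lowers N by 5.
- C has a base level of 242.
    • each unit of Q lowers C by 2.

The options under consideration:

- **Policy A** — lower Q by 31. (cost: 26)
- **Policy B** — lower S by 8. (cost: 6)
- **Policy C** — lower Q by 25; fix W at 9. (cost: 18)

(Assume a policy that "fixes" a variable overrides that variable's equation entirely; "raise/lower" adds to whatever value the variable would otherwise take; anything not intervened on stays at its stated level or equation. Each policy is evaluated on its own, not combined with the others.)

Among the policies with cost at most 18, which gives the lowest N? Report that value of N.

-3022

Policy B (S − 8):
  W = 20
  S = 48 − 8 = 40
  Q = 228 − 2·20 = 188
  A = -7 + 20 + 6·40 = 253
  B = 230 + 5·20 − 2·188 + 3·253 = 713
  N = 113 + 4·188 − 5·713 = -2700
Policy C (Q − 25, W := 9):
  W = 9
  S = 48
  Q = 228 − 2·9 (−25 from intervention) = 185
  A = -7 + 9 + 6·48 = 290
  B = 230 + 5·9 − 2·185 + 3·290 = 775
  N = 113 + 4·185 − 5·775 = -3022
Comparing — Policy B: N=-2700, Policy C: N=-3022. Lowest is -3022 (Policy C).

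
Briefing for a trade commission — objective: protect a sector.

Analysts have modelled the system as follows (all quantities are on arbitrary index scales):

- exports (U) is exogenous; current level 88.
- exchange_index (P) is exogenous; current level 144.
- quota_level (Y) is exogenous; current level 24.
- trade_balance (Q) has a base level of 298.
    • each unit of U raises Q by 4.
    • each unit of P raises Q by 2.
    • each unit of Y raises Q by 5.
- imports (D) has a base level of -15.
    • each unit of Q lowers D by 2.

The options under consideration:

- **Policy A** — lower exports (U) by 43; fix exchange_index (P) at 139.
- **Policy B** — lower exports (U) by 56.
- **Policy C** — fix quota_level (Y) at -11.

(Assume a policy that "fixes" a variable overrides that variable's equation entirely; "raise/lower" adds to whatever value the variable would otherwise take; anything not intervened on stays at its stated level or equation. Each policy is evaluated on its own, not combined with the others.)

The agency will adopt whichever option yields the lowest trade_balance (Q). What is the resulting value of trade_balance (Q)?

834

Policy A (U − 43, P := 139):
  U = 88 − 43 = 45
  P = 139
  Y = 24
  Q = 298 + 4·45 + 2·139 + 5·24 = 876
Policy B (U − 56):
  U = 88 − 56 = 32
  P = 144
  Y = 24
  Q = 298 + 4·32 + 2·144 + 5·24 = 834
Policy C (Y := -11):
  U = 88
  P = 144
  Y = -11
  Q = 298 + 4·88 + 2·144 + 5·(-11) = 883
Comparing — Policy A: Q=876, Policy B: Q=834, Policy C: Q=883. Lowest is 834 (Policy B).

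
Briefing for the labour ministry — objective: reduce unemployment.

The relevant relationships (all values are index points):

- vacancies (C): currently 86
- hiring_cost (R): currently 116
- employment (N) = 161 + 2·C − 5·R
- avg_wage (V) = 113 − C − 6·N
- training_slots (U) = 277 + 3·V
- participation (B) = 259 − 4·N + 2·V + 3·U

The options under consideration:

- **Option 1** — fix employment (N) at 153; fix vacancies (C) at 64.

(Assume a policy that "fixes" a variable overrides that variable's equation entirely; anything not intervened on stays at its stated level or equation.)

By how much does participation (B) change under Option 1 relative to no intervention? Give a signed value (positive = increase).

-27758

Baseline:
  C = 86
  R = 116
  N = 161 + 2·86 − 5·116 = -247
  V = 113 − 86 − 6·(-247) = 1509
  U = 277 + 3·1509 = 4804
  B = 259 − 4·(-247) + 2·1509 + 3·4804 = 18677
Option 1 (N := 153, C := 64):
  C = 64
  R = 116
  N = 153
  V = 113 − 64 − 6·153 = -869
  U = 277 + 3·(-869) = -2330
  B = 259 − 4·153 + 2·(-869) + 3·(-2330) = -9081
Change in B: -9081 − 18677 = -27758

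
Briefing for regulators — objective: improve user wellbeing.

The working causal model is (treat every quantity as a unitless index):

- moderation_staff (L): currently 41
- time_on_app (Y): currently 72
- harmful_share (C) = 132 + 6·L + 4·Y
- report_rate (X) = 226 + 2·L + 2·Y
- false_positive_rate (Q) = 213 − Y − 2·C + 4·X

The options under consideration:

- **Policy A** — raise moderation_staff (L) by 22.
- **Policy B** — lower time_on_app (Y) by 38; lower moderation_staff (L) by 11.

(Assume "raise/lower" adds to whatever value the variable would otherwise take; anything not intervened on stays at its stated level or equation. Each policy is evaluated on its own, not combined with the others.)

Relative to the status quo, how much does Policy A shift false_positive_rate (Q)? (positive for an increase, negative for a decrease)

-88

Baseline:
  L = 41
  Y = 72
  C = 132 + 6·41 + 4·72 = 666
  X = 226 + 2·41 + 2·72 = 452
  Q = 213 − 72 − 2·666 + 4·452 = 617
Policy A (L + 22):
  L = 41 + 22 = 63
  Y = 72
  C = 132 + 6·63 + 4·72 = 798
  X = 226 + 2·63 + 2·72 = 496
  Q = 213 − 72 − 2·798 + 4·496 = 529
Change in Q: 529 − 617 = -88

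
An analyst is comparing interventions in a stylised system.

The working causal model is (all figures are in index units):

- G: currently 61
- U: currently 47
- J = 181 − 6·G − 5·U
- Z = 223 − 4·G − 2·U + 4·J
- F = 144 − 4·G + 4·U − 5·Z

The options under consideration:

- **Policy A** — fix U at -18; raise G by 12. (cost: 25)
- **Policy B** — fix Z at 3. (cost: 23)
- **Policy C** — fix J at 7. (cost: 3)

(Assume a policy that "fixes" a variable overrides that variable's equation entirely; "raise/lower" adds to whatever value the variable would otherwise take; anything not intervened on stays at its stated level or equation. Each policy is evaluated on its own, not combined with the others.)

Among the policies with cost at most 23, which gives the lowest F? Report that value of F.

Policy B (Z := 3):
  G = 61
  U = 47
  J = 181 − 6·61 − 5·47 = -420
  Z = 3
  F = 144 − 4·61 + 4·47 − 5·3 = 73
Policy C (J := 7):
  G = 61
  U = 47
  J = 7
  Z = 223 − 4·61 − 2·47 + 4·7 = -87
  F = 144 − 4·61 + 4·47 − 5·(-87) = 523
Comparing — Policy B: F=73, Policy C: F=523. Lowest is 73 (Policy B).

73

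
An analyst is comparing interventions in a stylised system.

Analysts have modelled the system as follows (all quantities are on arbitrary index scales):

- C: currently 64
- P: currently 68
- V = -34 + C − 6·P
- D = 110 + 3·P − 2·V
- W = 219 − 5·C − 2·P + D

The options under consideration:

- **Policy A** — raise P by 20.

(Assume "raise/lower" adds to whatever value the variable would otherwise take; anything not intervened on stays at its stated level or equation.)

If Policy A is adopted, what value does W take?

Policy A (P + 20):
  C = 64
  P = 68 + 20 = 88
  V = -34 + 64 − 6·88 = -498
  D = 110 + 3·88 − 2·(-498) = 1370
  W = 219 − 5·64 − 2·88 + 1370 = 1093

1093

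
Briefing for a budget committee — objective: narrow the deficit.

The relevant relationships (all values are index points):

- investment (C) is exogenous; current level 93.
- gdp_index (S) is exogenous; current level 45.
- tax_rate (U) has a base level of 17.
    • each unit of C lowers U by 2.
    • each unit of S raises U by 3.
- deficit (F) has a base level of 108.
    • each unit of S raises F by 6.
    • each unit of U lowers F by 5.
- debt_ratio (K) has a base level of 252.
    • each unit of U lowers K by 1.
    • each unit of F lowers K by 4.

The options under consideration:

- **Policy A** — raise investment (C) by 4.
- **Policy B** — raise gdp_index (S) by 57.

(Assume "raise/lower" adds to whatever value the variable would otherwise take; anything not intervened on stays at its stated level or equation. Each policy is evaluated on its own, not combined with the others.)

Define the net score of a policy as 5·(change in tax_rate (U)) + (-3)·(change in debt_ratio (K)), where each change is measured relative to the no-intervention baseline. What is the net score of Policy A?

416

Baseline:
  C = 93
  S = 45
  U = 17 − 2·93 + 3·45 = -34
  F = 108 + 6·45 − 5·(-34) = 548
  K = 252 − (-34) − 4·548 = -1906
Policy A (C + 4):
  C = 93 + 4 = 97
  S = 45
  U = 17 − 2·97 + 3·45 = -42
  F = 108 + 6·45 − 5·(-42) = 588
  K = 252 − (-42) − 4·588 = -2058
ΔU = -42 − (-34) = -8; ΔK = -2058 − (-1906) = -152
Score = 5·(-8) + (-3)·(-152) = 416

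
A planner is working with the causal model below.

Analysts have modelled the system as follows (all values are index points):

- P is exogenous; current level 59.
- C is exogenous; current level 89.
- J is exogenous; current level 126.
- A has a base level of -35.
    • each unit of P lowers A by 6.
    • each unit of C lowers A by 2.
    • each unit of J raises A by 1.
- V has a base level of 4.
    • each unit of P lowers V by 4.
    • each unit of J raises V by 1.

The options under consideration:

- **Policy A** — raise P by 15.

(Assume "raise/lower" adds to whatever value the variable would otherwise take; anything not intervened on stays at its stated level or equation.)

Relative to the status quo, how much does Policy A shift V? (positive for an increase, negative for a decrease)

-60

Baseline:
  P = 59
  J = 126
  V = 4 − 4·59 + 126 = -106
Policy A (P + 15):
  P = 59 + 15 = 74
  J = 126
  V = 4 − 4·74 + 126 = -166
Change in V: -166 − (-106) = -60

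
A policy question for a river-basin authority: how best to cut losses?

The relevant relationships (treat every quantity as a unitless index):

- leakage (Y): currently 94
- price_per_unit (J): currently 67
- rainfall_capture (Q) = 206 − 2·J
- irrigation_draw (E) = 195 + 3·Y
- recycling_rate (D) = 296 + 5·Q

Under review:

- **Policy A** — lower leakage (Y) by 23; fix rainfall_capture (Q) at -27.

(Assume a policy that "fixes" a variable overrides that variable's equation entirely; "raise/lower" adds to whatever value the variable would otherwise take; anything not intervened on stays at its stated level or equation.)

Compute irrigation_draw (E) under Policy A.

408

Policy A (Y − 23, Q := -27):
  Y = 94 − 23 = 71
  E = 195 + 3·71 = 408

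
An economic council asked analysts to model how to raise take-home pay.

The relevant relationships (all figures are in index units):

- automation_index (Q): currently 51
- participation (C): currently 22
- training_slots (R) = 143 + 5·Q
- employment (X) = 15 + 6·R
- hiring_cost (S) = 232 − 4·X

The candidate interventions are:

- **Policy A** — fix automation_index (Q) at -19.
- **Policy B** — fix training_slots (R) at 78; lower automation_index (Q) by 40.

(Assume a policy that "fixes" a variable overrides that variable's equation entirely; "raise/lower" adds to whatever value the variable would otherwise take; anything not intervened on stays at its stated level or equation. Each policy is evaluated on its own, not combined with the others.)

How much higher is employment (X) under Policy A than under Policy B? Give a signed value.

-180

Policy A (Q := -19):
  Q = -19
  R = 143 + 5·(-19) = 48
  X = 15 + 6·48 = 303
Policy B (R := 78, Q − 40):
  Q = 51 − 40 = 11
  R = 78
  X = 15 + 6·78 = 483
X: 303 − 483 = -180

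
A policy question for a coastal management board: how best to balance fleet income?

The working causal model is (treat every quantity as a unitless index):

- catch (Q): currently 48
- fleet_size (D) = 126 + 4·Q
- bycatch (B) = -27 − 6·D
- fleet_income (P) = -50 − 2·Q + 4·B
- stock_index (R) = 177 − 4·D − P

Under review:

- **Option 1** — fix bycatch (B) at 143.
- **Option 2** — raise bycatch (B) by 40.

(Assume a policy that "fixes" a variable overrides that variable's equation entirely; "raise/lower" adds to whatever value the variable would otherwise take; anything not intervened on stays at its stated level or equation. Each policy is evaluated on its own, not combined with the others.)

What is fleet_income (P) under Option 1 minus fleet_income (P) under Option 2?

8152

Option 1 (B := 143):
  Q = 48
  D = 126 + 4·48 = 318
  B = 143
  P = -50 − 2·48 + 4·143 = 426
Option 2 (B + 40):
  Q = 48
  D = 126 + 4·48 = 318
  B = -27 − 6·318 (+40 from intervention) = -1895
  P = -50 − 2·48 + 4·(-1895) = -7726
P: 426 − (-7726) = 8152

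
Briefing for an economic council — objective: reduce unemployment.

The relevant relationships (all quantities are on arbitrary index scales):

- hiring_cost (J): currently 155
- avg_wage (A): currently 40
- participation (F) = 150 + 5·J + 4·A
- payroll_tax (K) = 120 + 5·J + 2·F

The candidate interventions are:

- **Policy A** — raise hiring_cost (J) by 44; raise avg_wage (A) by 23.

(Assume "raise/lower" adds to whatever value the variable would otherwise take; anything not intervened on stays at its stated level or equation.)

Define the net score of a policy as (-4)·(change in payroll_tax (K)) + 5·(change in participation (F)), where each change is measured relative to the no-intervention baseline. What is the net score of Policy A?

Baseline:
  J = 155
  A = 40
  F = 150 + 5·155 + 4·40 = 1085
  K = 120 + 5·155 + 2·1085 = 3065
Policy A (J + 44, A + 23):
  J = 155 + 44 = 199
  A = 40 + 23 = 63
  F = 150 + 5·199 + 4·63 = 1397
  K = 120 + 5·199 + 2·1397 = 3909
ΔK = 3909 − 3065 = 844; ΔF = 1397 − 1085 = 312
Score = (-4)·844 + 5·312 = -1816

-1816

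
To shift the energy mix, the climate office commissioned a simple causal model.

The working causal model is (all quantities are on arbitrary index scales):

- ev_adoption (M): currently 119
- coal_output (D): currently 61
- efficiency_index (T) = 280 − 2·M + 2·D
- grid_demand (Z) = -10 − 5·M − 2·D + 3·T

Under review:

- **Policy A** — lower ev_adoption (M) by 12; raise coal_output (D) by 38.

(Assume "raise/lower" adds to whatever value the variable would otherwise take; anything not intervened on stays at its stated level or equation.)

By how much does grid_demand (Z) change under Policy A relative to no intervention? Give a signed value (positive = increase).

284

Baseline:
  M = 119
  D = 61
  T = 280 − 2·119 + 2·61 = 164
  Z = -10 − 5·119 − 2·61 + 3·164 = -235
Policy A (M − 12, D + 38):
  M = 119 − 12 = 107
  D = 61 + 38 = 99
  T = 280 − 2·107 + 2·99 = 264
  Z = -10 − 5·107 − 2·99 + 3·264 = 49
Change in Z: 49 − (-235) = 284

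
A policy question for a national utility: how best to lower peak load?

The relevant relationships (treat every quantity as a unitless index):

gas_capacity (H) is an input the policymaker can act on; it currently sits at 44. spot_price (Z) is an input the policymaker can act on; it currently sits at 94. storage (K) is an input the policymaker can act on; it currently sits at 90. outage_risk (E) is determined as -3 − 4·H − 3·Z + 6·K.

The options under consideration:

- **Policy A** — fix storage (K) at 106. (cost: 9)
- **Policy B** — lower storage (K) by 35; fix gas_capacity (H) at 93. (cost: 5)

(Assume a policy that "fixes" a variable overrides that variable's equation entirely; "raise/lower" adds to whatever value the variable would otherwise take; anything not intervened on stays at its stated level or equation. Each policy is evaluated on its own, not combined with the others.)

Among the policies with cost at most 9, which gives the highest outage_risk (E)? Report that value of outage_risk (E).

Policy A (K := 106):
  H = 44
  Z = 94
  K = 106
  E = -3 − 4·44 − 3·94 + 6·106 = 175
Policy B (K − 35, H := 93):
  H = 93
  Z = 94
  K = 90 − 35 = 55
  E = -3 − 4·93 − 3·94 + 6·55 = -327
Comparing — Policy A: E=175, Policy B: E=-327. Highest is 175 (Policy A).

175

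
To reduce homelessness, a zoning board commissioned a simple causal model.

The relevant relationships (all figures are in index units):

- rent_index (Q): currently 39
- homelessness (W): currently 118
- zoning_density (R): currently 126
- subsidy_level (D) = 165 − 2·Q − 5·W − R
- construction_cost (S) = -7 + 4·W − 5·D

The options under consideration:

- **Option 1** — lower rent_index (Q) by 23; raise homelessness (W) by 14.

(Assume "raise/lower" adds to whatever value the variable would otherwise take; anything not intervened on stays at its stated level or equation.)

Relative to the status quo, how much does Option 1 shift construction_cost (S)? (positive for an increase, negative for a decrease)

176

Baseline:
  Q = 39
  W = 118
  R = 126
  D = 165 − 2·39 − 5·118 − 126 = -629
  S = -7 + 4·118 − 5·(-629) = 3610
Option 1 (Q − 23, W + 14):
  Q = 39 − 23 = 16
  W = 118 + 14 = 132
  R = 126
  D = 165 − 2·16 − 5·132 − 126 = -653
  S = -7 + 4·132 − 5·(-653) = 3786
Change in S: 3786 − 3610 = 176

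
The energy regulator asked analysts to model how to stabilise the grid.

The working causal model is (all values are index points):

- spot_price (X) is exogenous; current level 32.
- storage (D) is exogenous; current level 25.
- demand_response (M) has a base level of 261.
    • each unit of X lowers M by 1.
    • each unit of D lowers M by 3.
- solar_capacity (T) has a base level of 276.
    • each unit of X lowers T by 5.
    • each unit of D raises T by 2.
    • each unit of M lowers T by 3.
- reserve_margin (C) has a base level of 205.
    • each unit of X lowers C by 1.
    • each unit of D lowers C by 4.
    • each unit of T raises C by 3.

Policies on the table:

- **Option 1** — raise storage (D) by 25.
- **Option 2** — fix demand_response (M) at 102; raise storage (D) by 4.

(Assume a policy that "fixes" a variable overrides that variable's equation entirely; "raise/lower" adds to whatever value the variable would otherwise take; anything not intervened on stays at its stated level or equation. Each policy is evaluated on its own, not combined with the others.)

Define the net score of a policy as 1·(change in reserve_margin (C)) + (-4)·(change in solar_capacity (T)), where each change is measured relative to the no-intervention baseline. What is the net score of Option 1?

Baseline:
  X = 32
  D = 25
  M = 261 − 32 − 3·25 = 154
  T = 276 − 5·32 + 2·25 − 3·154 = -296
  C = 205 − 32 − 4·25 + 3·(-296) = -815
Option 1 (D + 25):
  X = 32
  D = 25 + 25 = 50
  M = 261 − 32 − 3·50 = 79
  T = 276 − 5·32 + 2·50 − 3·79 = -21
  C = 205 − 32 − 4·50 + 3·(-21) = -90
ΔC = -90 − (-815) = 725; ΔT = -21 − (-296) = 275
Score = 1·725 + (-4)·275 = -375

-375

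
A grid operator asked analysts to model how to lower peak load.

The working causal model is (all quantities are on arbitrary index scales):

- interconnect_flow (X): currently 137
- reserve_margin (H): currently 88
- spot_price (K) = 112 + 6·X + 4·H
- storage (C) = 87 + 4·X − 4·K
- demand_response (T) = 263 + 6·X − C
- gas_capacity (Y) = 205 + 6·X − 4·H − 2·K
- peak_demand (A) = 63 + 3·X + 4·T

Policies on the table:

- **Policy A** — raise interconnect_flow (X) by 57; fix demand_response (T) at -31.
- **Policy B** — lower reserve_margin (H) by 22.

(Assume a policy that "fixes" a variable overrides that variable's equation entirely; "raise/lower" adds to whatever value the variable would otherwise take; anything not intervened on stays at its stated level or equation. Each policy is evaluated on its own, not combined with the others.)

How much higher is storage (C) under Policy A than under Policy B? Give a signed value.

Policy A (X + 57, T := -31):
  X = 137 + 57 = 194
  H = 88
  K = 112 + 6·194 + 4·88 = 1628
  C = 87 + 4·194 − 4·1628 = -5649
Policy B (H − 22):
  X = 137
  H = 88 − 22 = 66
  K = 112 + 6·137 + 4·66 = 1198
  C = 87 + 4·137 − 4·1198 = -4157
C: -5649 − (-4157) = -1492

-1492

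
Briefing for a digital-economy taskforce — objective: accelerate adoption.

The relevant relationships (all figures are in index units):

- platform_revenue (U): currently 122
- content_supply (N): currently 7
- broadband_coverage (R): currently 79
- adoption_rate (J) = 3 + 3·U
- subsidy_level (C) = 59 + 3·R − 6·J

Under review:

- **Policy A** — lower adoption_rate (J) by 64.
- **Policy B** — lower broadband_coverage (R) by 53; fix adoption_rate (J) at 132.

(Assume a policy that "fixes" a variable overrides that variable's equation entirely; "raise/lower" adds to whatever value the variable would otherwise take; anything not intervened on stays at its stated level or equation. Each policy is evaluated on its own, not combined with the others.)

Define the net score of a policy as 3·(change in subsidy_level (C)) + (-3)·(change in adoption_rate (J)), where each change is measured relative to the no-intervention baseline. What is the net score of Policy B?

4500

Baseline:
  U = 122
  R = 79
  J = 3 + 3·122 = 369
  C = 59 + 3·79 − 6·369 = -1918
Policy B (R − 53, J := 132):
  U = 122
  R = 79 − 53 = 26
  J = 132
  C = 59 + 3·26 − 6·132 = -655
ΔC = -655 − (-1918) = 1263; ΔJ = 132 − 369 = -237
Score = 3·1263 + (-3)·(-237) = 4500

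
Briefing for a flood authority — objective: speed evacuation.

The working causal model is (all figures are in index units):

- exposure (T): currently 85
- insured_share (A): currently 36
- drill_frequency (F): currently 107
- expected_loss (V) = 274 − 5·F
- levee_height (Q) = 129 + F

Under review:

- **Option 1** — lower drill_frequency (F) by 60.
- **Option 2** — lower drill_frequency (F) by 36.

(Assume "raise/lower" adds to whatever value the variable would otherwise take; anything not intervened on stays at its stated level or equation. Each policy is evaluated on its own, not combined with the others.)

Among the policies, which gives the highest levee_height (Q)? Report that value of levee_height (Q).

Option 1 (F − 60):
  F = 107 − 60 = 47
  Q = 129 + 47 = 176
Option 2 (F − 36):
  F = 107 − 36 = 71
  Q = 129 + 71 = 200
Comparing — Option 1: Q=176, Option 2: Q=200. Highest is 200 (Option 2).

200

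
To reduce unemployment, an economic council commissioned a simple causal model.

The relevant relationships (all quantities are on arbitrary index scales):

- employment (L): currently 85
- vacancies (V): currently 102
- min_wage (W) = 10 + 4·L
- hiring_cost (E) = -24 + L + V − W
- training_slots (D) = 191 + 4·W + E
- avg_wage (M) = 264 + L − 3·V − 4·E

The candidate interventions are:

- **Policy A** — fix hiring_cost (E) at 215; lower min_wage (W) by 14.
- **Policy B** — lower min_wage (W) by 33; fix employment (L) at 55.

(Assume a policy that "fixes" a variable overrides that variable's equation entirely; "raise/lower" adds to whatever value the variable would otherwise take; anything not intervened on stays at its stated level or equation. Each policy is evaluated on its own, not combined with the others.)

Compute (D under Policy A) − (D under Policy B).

835

Policy A (E := 215, W − 14):
  L = 85
  V = 102
  W = 10 + 4·85 (−14 from intervention) = 336
  E = 215
  D = 191 + 4·336 + 215 = 1750
Policy B (W − 33, L := 55):
  L = 55
  V = 102
  W = 10 + 4·55 (−33 from intervention) = 197
  E = -24 + 55 + 102 − 197 = -64
  D = 191 + 4·197 + (-64) = 915
D: 1750 − 915 = 835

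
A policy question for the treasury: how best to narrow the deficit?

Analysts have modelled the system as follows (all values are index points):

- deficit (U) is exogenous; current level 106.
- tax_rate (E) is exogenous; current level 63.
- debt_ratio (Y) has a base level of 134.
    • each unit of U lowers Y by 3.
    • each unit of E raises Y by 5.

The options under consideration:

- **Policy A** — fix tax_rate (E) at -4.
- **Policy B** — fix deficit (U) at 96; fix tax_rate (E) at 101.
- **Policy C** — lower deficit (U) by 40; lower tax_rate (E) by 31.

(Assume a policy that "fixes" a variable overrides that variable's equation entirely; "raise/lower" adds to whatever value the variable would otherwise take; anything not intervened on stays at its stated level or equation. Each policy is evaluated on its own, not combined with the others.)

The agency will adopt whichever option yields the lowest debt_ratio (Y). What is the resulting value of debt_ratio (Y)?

-204

Policy A (E := -4):
  U = 106
  E = -4
  Y = 134 − 3·106 + 5·(-4) = -204
Policy B (U := 96, E := 101):
  U = 96
  E = 101
  Y = 134 − 3·96 + 5·101 = 351
Policy C (U − 40, E − 31):
  U = 106 − 40 = 66
  E = 63 − 31 = 32
  Y = 134 − 3·66 + 5·32 = 96
Comparing — Policy A: Y=-204, Policy B: Y=351, Policy C: Y=96. Lowest is -204 (Policy A).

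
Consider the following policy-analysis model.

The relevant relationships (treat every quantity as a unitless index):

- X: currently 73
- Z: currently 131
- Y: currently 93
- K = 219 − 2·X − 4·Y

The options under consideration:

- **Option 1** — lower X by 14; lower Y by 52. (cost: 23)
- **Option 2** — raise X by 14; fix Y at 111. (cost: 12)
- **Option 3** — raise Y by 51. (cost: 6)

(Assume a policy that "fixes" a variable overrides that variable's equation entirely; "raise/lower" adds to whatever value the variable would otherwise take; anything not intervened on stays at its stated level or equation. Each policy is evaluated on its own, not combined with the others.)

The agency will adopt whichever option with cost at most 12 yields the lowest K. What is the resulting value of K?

Option 2 (X + 14, Y := 111):
  X = 73 + 14 = 87
  Y = 111
  K = 219 − 2·87 − 4·111 = -399
Option 3 (Y + 51):
  X = 73
  Y = 93 + 51 = 144
  K = 219 − 2·73 − 4·144 = -503
Comparing — Option 2: K=-399, Option 3: K=-503. Lowest is -503 (Option 3).

-503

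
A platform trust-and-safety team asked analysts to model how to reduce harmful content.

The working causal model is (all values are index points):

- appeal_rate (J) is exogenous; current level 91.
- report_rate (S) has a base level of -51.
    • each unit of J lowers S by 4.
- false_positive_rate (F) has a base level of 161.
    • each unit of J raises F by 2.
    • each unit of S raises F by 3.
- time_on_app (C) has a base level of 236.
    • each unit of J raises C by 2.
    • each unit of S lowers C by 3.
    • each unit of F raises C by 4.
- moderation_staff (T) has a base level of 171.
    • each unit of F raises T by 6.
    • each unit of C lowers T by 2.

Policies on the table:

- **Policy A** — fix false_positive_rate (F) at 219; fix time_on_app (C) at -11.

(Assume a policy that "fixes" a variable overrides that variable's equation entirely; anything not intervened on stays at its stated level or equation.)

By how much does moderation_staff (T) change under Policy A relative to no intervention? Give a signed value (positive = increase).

2858

Baseline:
  J = 91
  S = -51 − 4·91 = -415
  F = 161 + 2·91 + 3·(-415) = -902
  C = 236 + 2·91 − 3·(-415) + 4·(-902) = -1945
  T = 171 + 6·(-902) − 2·(-1945) = -1351
Policy A (F := 219, C := -11):
  J = 91
  S = -51 − 4·91 = -415
  F = 219
  C = -11
  T = 171 + 6·219 − 2·(-11) = 1507
Change in T: 1507 − (-1351) = 2858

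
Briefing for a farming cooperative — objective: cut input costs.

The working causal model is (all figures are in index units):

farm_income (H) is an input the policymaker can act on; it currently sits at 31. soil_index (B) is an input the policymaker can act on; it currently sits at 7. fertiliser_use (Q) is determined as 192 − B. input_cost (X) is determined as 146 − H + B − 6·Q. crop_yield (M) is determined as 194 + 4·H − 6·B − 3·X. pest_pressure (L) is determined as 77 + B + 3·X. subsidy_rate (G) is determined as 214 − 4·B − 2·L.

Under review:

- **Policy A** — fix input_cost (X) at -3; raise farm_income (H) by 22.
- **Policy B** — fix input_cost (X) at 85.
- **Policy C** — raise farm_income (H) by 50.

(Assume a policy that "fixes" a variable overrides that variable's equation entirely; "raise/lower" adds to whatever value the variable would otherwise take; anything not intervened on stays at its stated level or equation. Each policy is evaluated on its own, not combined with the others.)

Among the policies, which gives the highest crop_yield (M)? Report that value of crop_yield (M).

Policy A (X := -3, H + 22):
  H = 31 + 22 = 53
  B = 7
  Q = 192 − 7 = 185
  X = -3
  M = 194 + 4·53 − 6·7 − 3·(-3) = 373
Policy B (X := 85):
  H = 31
  B = 7
  Q = 192 − 7 = 185
  X = 85
  M = 194 + 4·31 − 6·7 − 3·85 = 21
Policy C (H + 50):
  H = 31 + 50 = 81
  B = 7
  Q = 192 − 7 = 185
  X = 146 − 81 + 7 − 6·185 = -1038
  M = 194 + 4·81 − 6·7 − 3·(-1038) = 3590
Comparing — Policy A: M=373, Policy B: M=21, Policy C: M=3590. Highest is 3590 (Policy C).

3590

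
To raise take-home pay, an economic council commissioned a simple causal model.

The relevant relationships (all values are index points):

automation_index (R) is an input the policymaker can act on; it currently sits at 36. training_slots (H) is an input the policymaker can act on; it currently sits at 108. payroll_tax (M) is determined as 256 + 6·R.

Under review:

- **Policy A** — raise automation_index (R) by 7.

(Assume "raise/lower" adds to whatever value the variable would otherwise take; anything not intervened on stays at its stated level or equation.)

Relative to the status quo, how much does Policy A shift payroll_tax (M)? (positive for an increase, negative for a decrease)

42

Baseline:
  R = 36
  M = 256 + 6·36 = 472
Policy A (R + 7):
  R = 36 + 7 = 43
  M = 256 + 6·43 = 514
Change in M: 514 − 472 = 42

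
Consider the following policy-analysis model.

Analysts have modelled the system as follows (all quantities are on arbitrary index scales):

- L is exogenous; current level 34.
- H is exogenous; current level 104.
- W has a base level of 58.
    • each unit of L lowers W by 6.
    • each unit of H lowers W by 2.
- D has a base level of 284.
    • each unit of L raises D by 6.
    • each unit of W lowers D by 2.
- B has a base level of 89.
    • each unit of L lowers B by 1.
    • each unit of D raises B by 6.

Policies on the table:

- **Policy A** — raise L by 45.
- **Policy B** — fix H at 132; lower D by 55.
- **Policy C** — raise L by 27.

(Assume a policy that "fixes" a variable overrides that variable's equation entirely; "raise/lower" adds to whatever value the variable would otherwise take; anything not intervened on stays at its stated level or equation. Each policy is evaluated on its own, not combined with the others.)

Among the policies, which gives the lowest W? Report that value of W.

-624

Policy A (L + 45):
  L = 34 + 45 = 79
  H = 104
  W = 58 − 6·79 − 2·104 = -624
Policy B (H := 132, D − 55):
  L = 34
  H = 132
  W = 58 − 6·34 − 2·132 = -410
Policy C (L + 27):
  L = 34 + 27 = 61
  H = 104
  W = 58 − 6·61 − 2·104 = -516
Comparing — Policy A: W=-624, Policy B: W=-410, Policy C: W=-516. Lowest is -624 (Policy A).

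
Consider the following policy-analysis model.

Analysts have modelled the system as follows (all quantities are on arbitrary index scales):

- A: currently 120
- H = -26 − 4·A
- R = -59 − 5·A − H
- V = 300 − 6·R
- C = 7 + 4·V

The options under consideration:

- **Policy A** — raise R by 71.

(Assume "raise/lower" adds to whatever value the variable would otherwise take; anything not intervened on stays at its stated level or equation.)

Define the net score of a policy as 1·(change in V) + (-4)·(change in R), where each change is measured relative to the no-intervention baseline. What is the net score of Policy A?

Baseline:
  A = 120
  H = -26 − 4·120 = -506
  R = -59 − 5·120 − (-506) = -153
  V = 300 − 6·(-153) = 1218
Policy A (R + 71):
  A = 120
  H = -26 − 4·120 = -506
  R = -59 − 5·120 − (-506) (+71 from intervention) = -82
  V = 300 − 6·(-82) = 792
ΔV = 792 − 1218 = -426; ΔR = -82 − (-153) = 71
Score = 1·(-426) + (-4)·71 = -710

-710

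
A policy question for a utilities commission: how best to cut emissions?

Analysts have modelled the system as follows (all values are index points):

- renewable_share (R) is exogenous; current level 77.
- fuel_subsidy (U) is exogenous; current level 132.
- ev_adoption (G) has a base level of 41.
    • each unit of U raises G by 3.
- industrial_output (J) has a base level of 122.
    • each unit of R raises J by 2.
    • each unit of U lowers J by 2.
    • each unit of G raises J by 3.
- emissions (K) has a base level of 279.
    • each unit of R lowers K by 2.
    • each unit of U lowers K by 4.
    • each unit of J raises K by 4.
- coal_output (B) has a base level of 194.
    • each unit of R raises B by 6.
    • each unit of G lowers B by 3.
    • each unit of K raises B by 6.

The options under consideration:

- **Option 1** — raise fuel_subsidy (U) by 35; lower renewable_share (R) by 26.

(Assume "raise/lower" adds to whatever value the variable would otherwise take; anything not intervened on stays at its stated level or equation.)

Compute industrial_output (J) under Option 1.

Option 1 (U + 35, R − 26):
  R = 77 − 26 = 51
  U = 132 + 35 = 167
  G = 41 + 3·167 = 542
  J = 122 + 2·51 − 2·167 + 3·542 = 1516

1516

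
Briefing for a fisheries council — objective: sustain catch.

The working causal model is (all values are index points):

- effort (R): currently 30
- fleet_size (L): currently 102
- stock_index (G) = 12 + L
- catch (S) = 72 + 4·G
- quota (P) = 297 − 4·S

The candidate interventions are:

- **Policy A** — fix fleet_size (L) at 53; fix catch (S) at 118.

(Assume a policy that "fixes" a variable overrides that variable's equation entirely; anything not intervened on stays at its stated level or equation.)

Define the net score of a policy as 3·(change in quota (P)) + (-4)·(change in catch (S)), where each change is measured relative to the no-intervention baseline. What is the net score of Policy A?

Baseline:
  L = 102
  G = 12 + 102 = 114
  S = 72 + 4·114 = 528
  P = 297 − 4·528 = -1815
Policy A (L := 53, S := 118):
  L = 53
  G = 12 + 53 = 65
  S = 118
  P = 297 − 4·118 = -175
ΔP = -175 − (-1815) = 1640; ΔS = 118 − 528 = -410
Score = 3·1640 + (-4)·(-410) = 6560

6560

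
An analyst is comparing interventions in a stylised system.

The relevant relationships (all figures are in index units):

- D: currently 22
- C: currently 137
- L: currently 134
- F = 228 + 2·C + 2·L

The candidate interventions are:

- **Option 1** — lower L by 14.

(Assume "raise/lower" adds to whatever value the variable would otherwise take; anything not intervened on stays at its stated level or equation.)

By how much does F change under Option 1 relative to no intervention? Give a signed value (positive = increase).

Baseline:
  C = 137
  L = 134
  F = 228 + 2·137 + 2·134 = 770
Option 1 (L − 14):
  C = 137
  L = 134 − 14 = 120
  F = 228 + 2·137 + 2·120 = 742
Change in F: 742 − 770 = -28

-28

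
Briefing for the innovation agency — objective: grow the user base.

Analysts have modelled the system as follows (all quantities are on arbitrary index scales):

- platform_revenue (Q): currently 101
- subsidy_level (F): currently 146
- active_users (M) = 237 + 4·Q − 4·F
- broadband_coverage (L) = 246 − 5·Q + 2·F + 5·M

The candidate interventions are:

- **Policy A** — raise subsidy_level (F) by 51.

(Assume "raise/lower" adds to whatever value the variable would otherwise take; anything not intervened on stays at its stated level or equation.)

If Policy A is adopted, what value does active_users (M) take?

-147

Policy A (F + 51):
  Q = 101
  F = 146 + 51 = 197
  M = 237 + 4·101 − 4·197 = -147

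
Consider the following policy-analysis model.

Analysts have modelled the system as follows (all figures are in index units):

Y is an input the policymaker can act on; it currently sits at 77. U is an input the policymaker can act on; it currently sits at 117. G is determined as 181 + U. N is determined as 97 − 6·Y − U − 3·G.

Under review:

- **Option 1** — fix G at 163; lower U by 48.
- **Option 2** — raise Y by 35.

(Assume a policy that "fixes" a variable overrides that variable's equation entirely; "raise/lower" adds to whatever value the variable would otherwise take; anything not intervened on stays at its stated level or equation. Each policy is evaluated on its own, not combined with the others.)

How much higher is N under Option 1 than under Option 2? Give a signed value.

663

Option 1 (G := 163, U − 48):
  Y = 77
  U = 117 − 48 = 69
  G = 163
  N = 97 − 6·77 − 69 − 3·163 = -923
Option 2 (Y + 35):
  Y = 77 + 35 = 112
  U = 117
  G = 181 + 117 = 298
  N = 97 − 6·112 − 117 − 3·298 = -1586
N: -923 − (-1586) = 663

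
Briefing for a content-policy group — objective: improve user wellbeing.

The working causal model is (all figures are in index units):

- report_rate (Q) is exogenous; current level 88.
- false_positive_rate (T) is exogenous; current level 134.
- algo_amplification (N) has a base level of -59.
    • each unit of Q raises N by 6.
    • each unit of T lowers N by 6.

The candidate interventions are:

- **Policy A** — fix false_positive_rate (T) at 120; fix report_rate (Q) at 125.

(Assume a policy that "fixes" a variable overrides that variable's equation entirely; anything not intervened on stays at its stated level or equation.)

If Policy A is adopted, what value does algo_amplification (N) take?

-29

Policy A (T := 120, Q := 125):
  Q = 125
  T = 120
  N = -59 + 6·125 − 6·120 = -29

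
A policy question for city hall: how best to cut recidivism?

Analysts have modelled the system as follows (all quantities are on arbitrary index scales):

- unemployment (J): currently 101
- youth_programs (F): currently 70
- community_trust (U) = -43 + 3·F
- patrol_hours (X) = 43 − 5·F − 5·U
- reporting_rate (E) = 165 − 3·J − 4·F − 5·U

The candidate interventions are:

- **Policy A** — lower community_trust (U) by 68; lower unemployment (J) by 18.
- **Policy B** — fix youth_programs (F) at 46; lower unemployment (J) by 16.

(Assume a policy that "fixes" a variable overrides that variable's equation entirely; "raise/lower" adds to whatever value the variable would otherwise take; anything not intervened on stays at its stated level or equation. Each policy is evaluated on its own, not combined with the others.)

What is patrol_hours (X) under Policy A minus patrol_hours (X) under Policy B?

Policy A (U − 68, J − 18):
  F = 70
  U = -43 + 3·70 (−68 from intervention) = 99
  X = 43 − 5·70 − 5·99 = -802
Policy B (F := 46, J − 16):
  F = 46
  U = -43 + 3·46 = 95
  X = 43 − 5·46 − 5·95 = -662
X: -802 − (-662) = -140

-140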